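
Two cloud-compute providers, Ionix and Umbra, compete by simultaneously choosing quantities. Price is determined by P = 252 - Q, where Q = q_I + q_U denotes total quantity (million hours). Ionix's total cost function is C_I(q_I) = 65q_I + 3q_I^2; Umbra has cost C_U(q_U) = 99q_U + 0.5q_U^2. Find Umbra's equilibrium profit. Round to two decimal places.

Ionix's profit: π_I = (252 - Q)q_I - (65q_I + 3q_I²). Setting ∂π_I/∂q_I = 0: 187 - 8q_I - (q_U) = 0.
Umbra's profit: π_U = (252 - Q)q_U - (99q_U + (1/2)q_U²). Setting ∂π_U/∂q_U = 0: 153 - 3q_U - (q_I) = 0.
Rearranging gives the reaction functions q_I = (187 - q_U)/8 and q_U = (153 - q_I)/3.
Substituting one into the other gives q_I = 408/23 and q_U = 1037/23.
Price P = 252 - 1445/23 = 189.1739.
Umbra's profit: 189.1739·(1037/23) - 99·(1037/23) - (1/2)(1037/23)² = 3049.2505.

3049.25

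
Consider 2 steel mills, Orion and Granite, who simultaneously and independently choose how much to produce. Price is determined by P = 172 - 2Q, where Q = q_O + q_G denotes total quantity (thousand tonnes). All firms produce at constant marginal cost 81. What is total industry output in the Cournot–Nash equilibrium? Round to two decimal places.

30.33

A representative firm's profit is π_i = q_i(172 - 2Q) - 81q_i.
First-order condition (treating rivals' output as given): 91 - 4q_i - 2q_j = 0.
With identical firms every q_j equals q_i, so q_j = q_i and 91 = 6q_i, giving q_i = 91/6.
Total output Q = 91/6 + 91/6 = 91/3.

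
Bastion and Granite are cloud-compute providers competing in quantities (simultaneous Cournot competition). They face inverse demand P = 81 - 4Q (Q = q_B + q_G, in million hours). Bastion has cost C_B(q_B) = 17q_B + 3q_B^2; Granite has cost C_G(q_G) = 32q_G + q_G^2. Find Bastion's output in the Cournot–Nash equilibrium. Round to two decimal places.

Bastion's profit: π_B = (81 - 4Q)q_B - (17q_B + 3q_B²). Setting ∂π_B/∂q_B = 0: 64 - 14q_B - 4(q_G) = 0.
Granite's profit: π_G = (81 - 4Q)q_G - (32q_G + q_G²). Setting ∂π_G/∂q_G = 0: 49 - 10q_G - 4(q_B) = 0.
Rearranging gives the reaction functions q_B = (64 - 4q_G)/14 and q_G = (49 - 4q_B)/10.
Solving the pair: q_B = 111/31, q_G = 215/62.

3.58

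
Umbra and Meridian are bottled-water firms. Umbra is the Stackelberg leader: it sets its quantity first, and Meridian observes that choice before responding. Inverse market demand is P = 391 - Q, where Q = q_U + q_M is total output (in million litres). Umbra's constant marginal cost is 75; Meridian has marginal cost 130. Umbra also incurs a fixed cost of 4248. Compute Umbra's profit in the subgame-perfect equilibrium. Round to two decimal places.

12957.13

The follower Meridian best-responds to any q_U: π_M = (391 - Q)q_M - 130q_M.
Setting the follower's marginal profit to zero, 261 - q_U - 2q_M = 0, i.e. q_M = (261 - q_U)/2.
Umbra substitutes q_M(q_U) into its own profit: π_U = q_U(391 - q_U - (261 - q_U)/2) - 75q_U = (521/2 - (1/2)q_U)q_U - 75q_U.
Maximising: ∂π_U/∂q_U = 371/2 - q_U = 0, giving q_U = 371/2.
Then q_M = (261 - 371/2)/2 = 151/4.
Price P = 391 - 893/4 = 671/4.
Umbra's profit: (671/4 - 75)·(371/2) - 4248 = 12957.1250.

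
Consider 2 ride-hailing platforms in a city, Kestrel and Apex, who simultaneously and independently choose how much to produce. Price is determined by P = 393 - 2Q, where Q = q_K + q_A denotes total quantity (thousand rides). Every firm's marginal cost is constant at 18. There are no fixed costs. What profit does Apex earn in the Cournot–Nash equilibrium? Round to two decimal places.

A representative firm's profit is π_i = q_i(393 - 2Q) - 18q_i.
Setting ∂π_i/∂q_i = 0 with rivals' quantities fixed: 375 - 4q_i - 2q_j = 0.
By symmetry each firm produces the same amount; substituting q_j = q_i yields q_i = 375/6 = 125/2.
Price P = 393 - 2·125 = 143.
Apex's profit: (143 - 18)·(125/2) = 7812.5000.

7812.50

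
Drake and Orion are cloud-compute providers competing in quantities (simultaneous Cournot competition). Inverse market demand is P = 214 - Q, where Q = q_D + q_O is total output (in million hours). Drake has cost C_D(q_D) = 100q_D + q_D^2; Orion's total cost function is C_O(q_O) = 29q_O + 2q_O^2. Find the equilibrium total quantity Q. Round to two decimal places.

Drake's profit: π_D = (214 - Q)q_D - (100q_D + q_D²). Setting ∂π_D/∂q_D = 0: 114 - 4q_D - (q_O) = 0.
Orion's profit: π_O = (214 - Q)q_O - (29q_O + 2q_O²). Setting ∂π_O/∂q_O = 0: 185 - 6q_O - (q_D) = 0.
So q_D = (114 - q_O)/4 and q_O = (185 - q_D)/6.
Substituting one into the other gives q_D = 499/23 and q_O = 626/23.
Total output Q = 499/23 + 626/23 = 1125/23.

48.91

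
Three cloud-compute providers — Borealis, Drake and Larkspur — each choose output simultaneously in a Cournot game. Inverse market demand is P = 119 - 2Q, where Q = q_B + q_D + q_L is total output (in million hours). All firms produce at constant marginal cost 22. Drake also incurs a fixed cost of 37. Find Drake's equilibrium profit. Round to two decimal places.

257.03

A representative firm's profit is π_i = q_i(119 - 2Q) - 22q_i.
Setting ∂π_i/∂q_i = 0 with rivals' quantities fixed: 97 - 4q_i - 2·Σ_{j≠i} q_j = 0.
With identical firms every q_j equals q_i, so Σ_{j≠i} q_j = 2q_i and 97 = 8q_i, giving q_i = 97/8.
Price P = 119 - 2·(291/8) = 185/4.
Drake's profit: (185/4 - 22)·(97/8) - 37 = 257.0313.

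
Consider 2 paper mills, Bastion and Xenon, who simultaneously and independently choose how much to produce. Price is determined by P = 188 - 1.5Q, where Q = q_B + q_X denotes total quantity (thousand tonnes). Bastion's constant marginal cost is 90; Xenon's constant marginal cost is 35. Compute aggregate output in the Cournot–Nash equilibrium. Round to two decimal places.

Bastion's profit: π_B = (188 - 1.5Q)q_B - (90q_B). Setting ∂π_B/∂q_B = 0: 98 - 3q_B - (3/2)(q_X) = 0.
Xenon's profit: π_X = (188 - 1.5Q)q_X - (35q_X). Setting ∂π_X/∂q_X = 0: 153 - 3q_X - (3/2)(q_B) = 0.
Rearranging gives the reaction functions q_B = (98 - (3/2)q_X)/3 and q_X = (153 - (3/2)q_B)/3.
Solving the pair: q_B = 86/9, q_X = 416/9.
Total output Q = 86/9 + 416/9 = 502/9.

55.78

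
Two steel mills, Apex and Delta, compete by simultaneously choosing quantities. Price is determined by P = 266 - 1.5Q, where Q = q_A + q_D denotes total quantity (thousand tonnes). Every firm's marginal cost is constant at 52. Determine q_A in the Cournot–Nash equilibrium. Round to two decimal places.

47.56

A representative firm's profit is π_i = q_i(266 - 1.5Q) - 52q_i.
First-order condition (treating rivals' output as given): 214 - 3q_i - (3/2)q_j = 0.
With identical firms every q_j equals q_i, so q_j = q_i and 214 = (9/2)q_i, giving q_i = 428/9.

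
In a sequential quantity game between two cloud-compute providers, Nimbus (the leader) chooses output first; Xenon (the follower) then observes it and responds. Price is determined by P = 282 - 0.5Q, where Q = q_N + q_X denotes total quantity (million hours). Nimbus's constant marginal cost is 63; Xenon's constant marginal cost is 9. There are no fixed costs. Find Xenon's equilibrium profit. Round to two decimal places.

18145.13

Solve by backward induction. Given q_N, the follower Xenon maximises π_X = (282 - (1/2)q_N - (1/2)q_X)q_X - 9q_X.
Setting the follower's marginal profit to zero, 273 - (1/2)q_N - q_X = 0, i.e. q_X = (273 - (1/2)q_N).
Nimbus substitutes q_X(q_N) into its own profit: π_N = q_N(282 - (1/2)q_N - (273 - (1/2)q_N)/2) - 63q_N = (291/2 - (1/4)q_N)q_N - 63q_N.
The leader's first-order condition 165/2 - (1/2)q_N = 0 yields q_N = 165.
Then q_X = (273 - (1/2)·165) = 381/2.
Price P = 282 - (1/2)·(711/2) = 417/4.
Xenon's profit: (417/4 - 9)·(381/2) = 18145.1250.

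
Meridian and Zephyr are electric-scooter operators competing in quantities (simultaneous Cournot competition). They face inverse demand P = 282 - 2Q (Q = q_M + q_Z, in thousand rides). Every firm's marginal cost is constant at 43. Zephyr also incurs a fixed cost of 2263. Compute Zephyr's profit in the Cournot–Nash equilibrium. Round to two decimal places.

910.39

A representative firm's profit is π_i = q_i(282 - 2Q) - 43q_i.
First-order condition (treating rivals' output as given): 239 - 4q_i - 2q_j = 0.
With identical firms every q_j equals q_i, so q_j = q_i and 239 = 6q_i, giving q_i = 239/6.
Price P = 282 - 2·(239/3) = 368/3.
Zephyr's profit: (368/3 - 43)·(239/6) - 2263 = 910.3889.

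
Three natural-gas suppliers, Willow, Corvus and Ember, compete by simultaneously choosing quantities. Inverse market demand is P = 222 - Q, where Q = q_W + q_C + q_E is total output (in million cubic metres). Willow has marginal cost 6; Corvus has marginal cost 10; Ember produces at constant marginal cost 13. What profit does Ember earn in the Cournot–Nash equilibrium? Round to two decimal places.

2475.06

Willow's profit: π_W = (222 - Q)q_W - (6q_W). Setting ∂π_W/∂q_W = 0: 216 - 2q_W - (q_C + q_E) = 0.
Corvus's first-order condition: 212 - 2q_C - (q_W + q_E) = 0.
Ember's profit: π_E = (222 - Q)q_E - (13q_E). Setting ∂π_E/∂q_E = 0: 209 - 2q_E - (q_W + q_C) = 0.
Adding the 3 conditions: 637 − 2Q − 2Q = 0, i.e. Q = 637/4.
Back-substituting: q_W = (216 − 637/4) = 227/4, q_C = (212 − 637/4) = 211/4, q_E = (209 − 637/4) = 199/4.
Price P = 222 - 637/4 = 251/4.
Ember's profit: (251/4 - 13)·(199/4) = 2475.0625.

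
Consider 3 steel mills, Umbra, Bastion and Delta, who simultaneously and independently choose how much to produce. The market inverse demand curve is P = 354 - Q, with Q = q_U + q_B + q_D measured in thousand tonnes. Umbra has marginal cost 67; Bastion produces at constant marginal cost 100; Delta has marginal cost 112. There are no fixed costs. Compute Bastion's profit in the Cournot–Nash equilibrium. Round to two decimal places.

3393.06

Umbra's profit: π_U = (354 - Q)q_U - (67q_U). Setting ∂π_U/∂q_U = 0: 287 - 2q_U - (q_B + q_D) = 0.
Bastion's first-order condition: 254 - 2q_B - (q_U + q_D) = 0.
Delta's profit: π_D = (354 - Q)q_D - (112q_D). Setting ∂π_D/∂q_D = 0: 242 - 2q_D - (q_U + q_B) = 0.
Adding the 3 conditions: 783 − 2Q − 2Q = 0, i.e. Q = 783/4.
Back-substituting: q_U = (287 − 783/4) = 365/4, q_B = (254 − 783/4) = 233/4, q_D = (242 − 783/4) = 185/4.
Price P = 354 - 783/4 = 633/4.
Bastion's profit: (633/4 - 100)·(233/4) = 3393.0625.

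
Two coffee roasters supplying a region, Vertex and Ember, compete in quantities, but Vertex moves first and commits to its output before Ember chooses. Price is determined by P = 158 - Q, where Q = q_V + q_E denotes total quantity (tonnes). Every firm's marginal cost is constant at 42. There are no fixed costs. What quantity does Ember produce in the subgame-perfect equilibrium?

Solve by backward induction. Given q_V, the follower Ember maximises π_E = (158 - q_V - q_E)q_E - 42q_E.
Follower FOC: 116 - q_V - 2q_E = 0, so q_E(q_V) = (116 - q_V)/2.
Vertex substitutes q_E(q_V) into its own profit: π_V = q_V(158 - q_V - (116 - q_V)/2) - 42q_V = (100 - (1/2)q_V)q_V - 42q_V.
The leader's first-order condition 58 - q_V = 0 yields q_V = 58.
Then q_E = (116 - 58)/2 = 29.

29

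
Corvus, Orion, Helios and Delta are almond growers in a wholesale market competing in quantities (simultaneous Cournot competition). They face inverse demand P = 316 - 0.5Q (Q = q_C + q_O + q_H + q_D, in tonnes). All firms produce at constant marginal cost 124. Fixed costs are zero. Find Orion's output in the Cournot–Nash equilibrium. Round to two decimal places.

76.80

Each firm earns π_i = (316 - 0.5Q)q_i - 124q_i.
First-order condition (treating rivals' output as given): 192 - q_i - (1/2)·Σ_{j≠i} q_j = 0.
With identical firms every q_j equals q_i, so Σ_{j≠i} q_j = 3q_i and 192 = (5/2)q_i, giving q_i = 384/5.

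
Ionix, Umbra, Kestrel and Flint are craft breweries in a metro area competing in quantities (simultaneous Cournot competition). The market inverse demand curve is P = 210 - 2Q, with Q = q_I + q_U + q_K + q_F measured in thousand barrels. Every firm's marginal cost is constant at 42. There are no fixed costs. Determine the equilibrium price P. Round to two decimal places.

75.60

A representative firm's profit is π_i = q_i(210 - 2Q) - 42q_i.
Setting ∂π_i/∂q_i = 0 with rivals' quantities fixed: 168 - 4q_i - 2·Σ_{j≠i} q_j = 0.
By symmetry each firm produces the same amount; substituting Σ_{j≠i} q_j = 3q_i yields q_i = 168/10 = 84/5.
Total output Q = 336/5, so price P = 210 - 2·(336/5) = 378/5.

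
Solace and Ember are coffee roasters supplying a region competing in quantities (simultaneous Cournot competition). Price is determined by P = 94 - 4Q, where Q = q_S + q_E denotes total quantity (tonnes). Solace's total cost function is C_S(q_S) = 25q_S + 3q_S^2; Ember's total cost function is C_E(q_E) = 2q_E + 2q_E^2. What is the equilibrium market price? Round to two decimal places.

Solace's profit: π_S = (94 - 4Q)q_S - (25q_S + 3q_S²). Setting ∂π_S/∂q_S = 0: 69 - 14q_S - 4(q_E) = 0.
Ember's profit: π_E = (94 - 4Q)q_E - (2q_E + 2q_E²). Setting ∂π_E/∂q_E = 0: 92 - 12q_E - 4(q_S) = 0.
Rearranging gives the reaction functions q_S = (69 - 4q_E)/14 and q_E = (92 - 4q_S)/12.
Solving the pair: q_S = 115/38, q_E = 253/38.
Total output Q = 184/19, so price P = 94 - 4·(184/19) = 1050/19.

55.26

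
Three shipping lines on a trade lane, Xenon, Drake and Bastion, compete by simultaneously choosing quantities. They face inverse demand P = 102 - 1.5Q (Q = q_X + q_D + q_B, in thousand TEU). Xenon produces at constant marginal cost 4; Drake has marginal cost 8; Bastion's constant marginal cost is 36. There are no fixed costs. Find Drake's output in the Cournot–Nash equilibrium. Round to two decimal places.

Xenon's profit: π_X = (102 - 1.5Q)q_X - (4q_X). Setting ∂π_X/∂q_X = 0: 98 - 3q_X - (3/2)(q_D + q_B) = 0.
Drake's profit: π_D = (102 - 1.5Q)q_D - (8q_D). Setting ∂π_D/∂q_D = 0: 94 - 3q_D - (3/2)(q_X + q_B) = 0.
Bastion's first-order condition: 66 - 3q_B - (3/2)(q_X + q_D) = 0.
Summing all 3 equations gives 258 − 6Q = 0, hence Q = 43.
Back-substituting: q_X = (98 − 129/2)/(3/2) = 67/3, q_D = (94 − 129/2)/(3/2) = 59/3, q_B = (66 − 129/2)/(3/2) = 1.

19.67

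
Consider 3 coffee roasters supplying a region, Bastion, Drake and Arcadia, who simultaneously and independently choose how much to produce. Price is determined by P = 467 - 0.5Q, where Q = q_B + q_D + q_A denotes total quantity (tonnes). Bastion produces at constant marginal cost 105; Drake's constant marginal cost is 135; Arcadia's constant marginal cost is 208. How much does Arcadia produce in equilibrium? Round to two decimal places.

Bastion's profit: π_B = (467 - 0.5Q)q_B - (105q_B). Setting ∂π_B/∂q_B = 0: 362 - q_B - (1/2)(q_D + q_A) = 0.
Drake's profit: π_D = (467 - 0.5Q)q_D - (135q_D). Setting ∂π_D/∂q_D = 0: 332 - q_D - (1/2)(q_B + q_A) = 0.
Arcadia's first-order condition: 259 - q_A - (1/2)(q_B + q_D) = 0.
Adding the 3 conditions: 953 − Q − Q = 0, i.e. Q = 953/2.
Back-substituting: q_B = (362 − 953/4)/(1/2) = 495/2, q_D = (332 − 953/4)/(1/2) = 375/2, q_A = (259 − 953/4)/(1/2) = 83/2.

41.50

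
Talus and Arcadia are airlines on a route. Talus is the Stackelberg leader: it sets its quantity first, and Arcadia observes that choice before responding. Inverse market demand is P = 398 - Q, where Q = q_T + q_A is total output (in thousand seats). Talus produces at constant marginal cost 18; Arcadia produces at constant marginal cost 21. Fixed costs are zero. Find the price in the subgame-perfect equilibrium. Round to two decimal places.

The follower Arcadia best-responds to any q_T: π_A = (398 - Q)q_A - 21q_A.
∂π_A/∂q_A = 377 - q_T - 2q_A = 0 gives the reaction function q_A = (377 - q_T)/2.
Talus substitutes q_A(q_T) into its own profit: π_T = q_T(398 - q_T - (377 - q_T)/2) - 18q_T = (419/2 - (1/2)q_T)q_T - 18q_T.
Leader FOC: 383/2 - q_T = 0, so q_T = 383/2.
Then q_A = (377 - 383/2)/2 = 371/4.
Total output Q = 1137/4, so price P = 398 - 1137/4 = 455/4.

113.75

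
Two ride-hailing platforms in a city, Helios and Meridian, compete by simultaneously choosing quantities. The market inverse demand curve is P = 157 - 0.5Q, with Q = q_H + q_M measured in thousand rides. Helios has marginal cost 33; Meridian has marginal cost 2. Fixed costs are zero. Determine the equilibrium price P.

Helios's profit: π_H = (157 - 0.5Q)q_H - (33q_H). Setting ∂π_H/∂q_H = 0: 124 - q_H - (1/2)(q_M) = 0.
Meridian's first-order condition: 155 - q_M - (1/2)(q_H) = 0.
Rearranging gives the reaction functions q_H = (124 - (1/2)q_M) and q_M = (155 - (1/2)q_H).
Solving the pair: q_H = 62, q_M = 124.
Total output Q = 186, so price P = 157 - (1/2)·186 = 64.

64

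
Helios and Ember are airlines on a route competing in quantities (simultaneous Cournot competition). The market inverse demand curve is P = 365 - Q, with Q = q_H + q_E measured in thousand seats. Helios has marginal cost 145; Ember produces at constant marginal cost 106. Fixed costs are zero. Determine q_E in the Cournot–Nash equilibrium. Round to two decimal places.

99.33

Helios's profit: π_H = (365 - Q)q_H - (145q_H). Setting ∂π_H/∂q_H = 0: 220 - 2q_H - (q_E) = 0.
Ember's first-order condition: 259 - 2q_E - (q_H) = 0.
Rearranging gives the reaction functions q_H = (220 - q_E)/2 and q_E = (259 - q_H)/2.
Solving the pair: q_H = 181/3, q_E = 298/3.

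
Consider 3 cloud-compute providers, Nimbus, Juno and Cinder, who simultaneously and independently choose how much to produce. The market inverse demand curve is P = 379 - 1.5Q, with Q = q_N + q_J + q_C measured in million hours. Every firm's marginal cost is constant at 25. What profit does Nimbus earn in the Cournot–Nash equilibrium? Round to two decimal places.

A representative firm's profit is π_i = q_i(379 - 1.5Q) - 25q_i.
Setting ∂π_i/∂q_i = 0 with rivals' quantities fixed: 354 - 3q_i - (3/2)·Σ_{j≠i} q_j = 0.
With identical firms every q_j equals q_i, so Σ_{j≠i} q_j = 2q_i and 354 = 6q_i, giving q_i = 59.
Price P = 379 - (3/2)·177 = 227/2.
Nimbus's profit: (227/2 - 25)·59 = 5221.5000.

5221.50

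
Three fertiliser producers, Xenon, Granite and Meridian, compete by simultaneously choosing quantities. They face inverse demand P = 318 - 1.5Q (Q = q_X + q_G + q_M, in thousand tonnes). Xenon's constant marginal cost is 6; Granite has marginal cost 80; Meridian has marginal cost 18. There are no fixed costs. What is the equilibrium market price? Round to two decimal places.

Xenon's profit: π_X = (318 - 1.5Q)q_X - (6q_X). Setting ∂π_X/∂q_X = 0: 312 - 3q_X - (3/2)(q_G + q_M) = 0.
Granite's first-order condition: 238 - 3q_G - (3/2)(q_X + q_M) = 0.
Meridian's profit: π_M = (318 - 1.5Q)q_M - (18q_M). Setting ∂π_M/∂q_M = 0: 300 - 3q_M - (3/2)(q_X + q_G) = 0.
Adding the 3 conditions: 850 − 3Q − 3Q = 0, i.e. Q = 425/3.
Back-substituting: q_X = (312 − 425/2)/(3/2) = 199/3, q_G = (238 − 425/2)/(3/2) = 17, q_M = (300 − 425/2)/(3/2) = 175/3.
Total output Q = 425/3, so price P = 318 - (3/2)·(425/3) = 211/2.

105.50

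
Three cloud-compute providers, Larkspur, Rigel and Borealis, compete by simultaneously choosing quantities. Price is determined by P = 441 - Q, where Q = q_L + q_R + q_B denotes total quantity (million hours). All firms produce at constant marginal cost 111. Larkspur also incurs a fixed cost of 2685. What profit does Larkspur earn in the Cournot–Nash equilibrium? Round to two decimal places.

Each firm earns π_i = (441 - Q)q_i - 111q_i.
First-order condition (treating rivals' output as given): 330 - 2q_i - Σ_{j≠i} q_j = 0.
With identical firms every q_j equals q_i, so Σ_{j≠i} q_j = 2q_i and 330 = 4q_i, giving q_i = 165/2.
Price P = 441 - 495/2 = 387/2.
Larkspur's profit: (387/2 - 111)·(165/2) - 2685 = 4121.2500.

4121.25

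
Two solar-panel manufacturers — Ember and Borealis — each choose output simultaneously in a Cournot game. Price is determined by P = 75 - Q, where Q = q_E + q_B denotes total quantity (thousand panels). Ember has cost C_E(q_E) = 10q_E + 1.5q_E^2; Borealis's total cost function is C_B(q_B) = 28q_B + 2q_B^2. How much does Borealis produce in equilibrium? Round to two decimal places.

Ember's profit: π_E = (75 - Q)q_E - (10q_E + (3/2)q_E²). Setting ∂π_E/∂q_E = 0: 65 - 5q_E - (q_B) = 0.
Borealis's profit: π_B = (75 - Q)q_B - (28q_B + 2q_B²). Setting ∂π_B/∂q_B = 0: 47 - 6q_B - (q_E) = 0.
So q_E = (65 - q_B)/5 and q_B = (47 - q_E)/6.
Substituting one into the other gives q_E = 343/29 and q_B = 170/29.

5.86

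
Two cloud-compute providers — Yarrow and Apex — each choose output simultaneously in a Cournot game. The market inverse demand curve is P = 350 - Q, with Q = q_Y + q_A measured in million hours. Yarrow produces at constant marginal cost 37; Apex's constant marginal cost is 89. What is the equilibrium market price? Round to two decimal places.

Yarrow's profit: π_Y = (350 - Q)q_Y - (37q_Y). Setting ∂π_Y/∂q_Y = 0: 313 - 2q_Y - (q_A) = 0.
Apex's profit: π_A = (350 - Q)q_A - (89q_A). Setting ∂π_A/∂q_A = 0: 261 - 2q_A - (q_Y) = 0.
Best responses: q_Y = (313 - q_A)/2, q_A = (261 - q_Y)/2.
Solving the pair: q_Y = 365/3, q_A = 209/3.
Total output Q = 574/3, so price P = 350 - 574/3 = 476/3.

158.67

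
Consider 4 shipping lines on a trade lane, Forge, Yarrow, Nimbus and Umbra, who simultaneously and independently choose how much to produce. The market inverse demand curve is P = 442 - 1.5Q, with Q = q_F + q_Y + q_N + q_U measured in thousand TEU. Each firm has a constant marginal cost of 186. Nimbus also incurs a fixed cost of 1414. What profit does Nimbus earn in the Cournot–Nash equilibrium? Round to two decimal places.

333.63

Each firm earns π_i = (442 - 1.5Q)q_i - 186q_i.
Setting ∂π_i/∂q_i = 0 with rivals' quantities fixed: 256 - 3q_i - (3/2)·Σ_{j≠i} q_j = 0.
By symmetry each firm produces the same amount; substituting Σ_{j≠i} q_j = 3q_i yields q_i = 256/(15/2) = 512/15.
Price P = 442 - (3/2)·136.5333 = 1186/5.
Nimbus's profit: (1186/5 - 186)·(512/15) - 1414 = 333.6267.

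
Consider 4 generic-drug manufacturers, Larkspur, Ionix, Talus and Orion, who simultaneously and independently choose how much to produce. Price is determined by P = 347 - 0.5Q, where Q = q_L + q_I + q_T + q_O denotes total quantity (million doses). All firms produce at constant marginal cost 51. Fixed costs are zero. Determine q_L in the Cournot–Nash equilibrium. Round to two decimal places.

118.40

Each firm earns π_i = (347 - 0.5Q)q_i - 51q_i.
Setting ∂π_i/∂q_i = 0 with rivals' quantities fixed: 296 - q_i - (1/2)·Σ_{j≠i} q_j = 0.
By symmetry each firm produces the same amount; substituting Σ_{j≠i} q_j = 3q_i yields q_i = 296/(5/2) = 592/5.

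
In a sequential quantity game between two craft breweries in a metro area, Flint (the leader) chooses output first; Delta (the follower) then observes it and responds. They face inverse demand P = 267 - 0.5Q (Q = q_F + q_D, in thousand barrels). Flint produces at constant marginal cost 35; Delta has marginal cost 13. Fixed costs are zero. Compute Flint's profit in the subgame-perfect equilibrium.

11025

Solve by backward induction. Given q_F, the follower Delta maximises π_D = (267 - (1/2)q_F - (1/2)q_D)q_D - 13q_D.
Setting the follower's marginal profit to zero, 254 - (1/2)q_F - q_D = 0, i.e. q_D = (254 - (1/2)q_F).
Flint substitutes q_D(q_F) into its own profit: π_F = q_F(267 - (1/2)q_F - (254 - (1/2)q_F)/2) - 35q_F = (140 - (1/4)q_F)q_F - 35q_F.
Maximising: ∂π_F/∂q_F = 105 - (1/2)q_F = 0, giving q_F = 210.
Then q_D = (254 - (1/2)·210) = 149.
Price P = 267 - (1/2)·359 = 175/2.
Flint's profit: (175/2 - 35)·210 = 11025.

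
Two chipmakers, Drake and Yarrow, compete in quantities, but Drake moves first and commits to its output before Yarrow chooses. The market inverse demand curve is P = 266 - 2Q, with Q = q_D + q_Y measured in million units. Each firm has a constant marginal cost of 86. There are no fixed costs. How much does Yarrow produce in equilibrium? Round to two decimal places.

22.50

The follower Yarrow best-responds to any q_D: π_Y = (266 - 2Q)q_Y - 86q_Y.
∂π_Y/∂q_Y = 180 - 2q_D - 4q_Y = 0 gives the reaction function q_Y = (180 - 2q_D)/4.
Drake substitutes q_Y(q_D) into its own profit: π_D = q_D(266 - 2q_D - (180 - 2q_D)/2) - 86q_D = (176 - q_D)q_D - 86q_D.
Maximising: ∂π_D/∂q_D = 90 - 2q_D = 0, giving q_D = 45.
Then q_Y = (180 - 2·45)/4 = 45/2.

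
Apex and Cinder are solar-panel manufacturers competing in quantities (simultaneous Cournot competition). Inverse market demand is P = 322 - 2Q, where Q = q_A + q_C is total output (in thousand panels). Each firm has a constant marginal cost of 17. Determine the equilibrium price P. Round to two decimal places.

A representative firm's profit is π_i = q_i(322 - 2Q) - 17q_i.
First-order condition (treating rivals' output as given): 305 - 4q_i - 2q_j = 0.
By symmetry each firm produces the same amount; substituting q_j = q_i yields q_i = 305/6.
Total output Q = 305/3, so price P = 322 - 2·(305/3) = 356/3.

118.67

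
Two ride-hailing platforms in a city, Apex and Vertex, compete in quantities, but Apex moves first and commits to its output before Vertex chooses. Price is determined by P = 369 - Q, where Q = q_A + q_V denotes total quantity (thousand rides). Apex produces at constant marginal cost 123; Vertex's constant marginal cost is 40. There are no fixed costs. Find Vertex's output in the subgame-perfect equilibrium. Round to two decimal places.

The follower Vertex best-responds to any q_A: π_V = (369 - Q)q_V - 40q_V.
∂π_V/∂q_V = 329 - q_A - 2q_V = 0 gives the reaction function q_V = (329 - q_A)/2.
The leader anticipates this reaction. Substituting into P = 369 - Q gives P = 409/2 - (1/2)q_A, so π_A = (409/2 - (1/2)q_A)q_A - 123q_A.
The leader's first-order condition 163/2 - q_A = 0 yields q_A = 163/2.
Then q_V = (329 - 163/2)/2 = 495/4.

123.75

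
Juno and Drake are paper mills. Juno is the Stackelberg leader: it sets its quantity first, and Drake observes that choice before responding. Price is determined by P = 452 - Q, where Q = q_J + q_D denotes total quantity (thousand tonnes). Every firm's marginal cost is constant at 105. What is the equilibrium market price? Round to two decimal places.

The follower Drake best-responds to any q_J: π_D = (452 - Q)q_D - 105q_D.
Follower FOC: 347 - q_J - 2q_D = 0, so q_D(q_J) = (347 - q_J)/2.
The leader anticipates this reaction. Substituting into P = 452 - Q gives P = 557/2 - (1/2)q_J, so π_J = (557/2 - (1/2)q_J)q_J - 105q_J.
The leader's first-order condition 347/2 - q_J = 0 yields q_J = 347/2.
Then q_D = (347 - 347/2)/2 = 347/4.
Total output Q = 1041/4, so price P = 452 - 1041/4 = 767/4.

191.75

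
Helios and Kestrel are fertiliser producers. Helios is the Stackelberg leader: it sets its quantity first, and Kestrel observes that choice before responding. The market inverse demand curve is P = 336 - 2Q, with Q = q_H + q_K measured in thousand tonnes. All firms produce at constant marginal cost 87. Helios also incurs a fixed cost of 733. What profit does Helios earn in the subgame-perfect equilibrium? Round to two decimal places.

Solve by backward induction. Given q_H, the follower Kestrel maximises π_K = (336 - 2q_H - 2q_K)q_K - 87q_K.
Follower FOC: 249 - 2q_H - 4q_K = 0, so q_K(q_H) = (249 - 2q_H)/4.
The leader anticipates this reaction. Substituting into P = 336 - 2Q gives P = 423/2 - q_H, so π_H = (423/2 - q_H)q_H - 87q_H.
Leader FOC: 249/2 - 2q_H = 0, so q_H = 249/4.
Then q_K = (249 - 2·(249/4))/4 = 249/8.
Price P = 336 - 2·(747/8) = 597/4.
Helios's profit: (597/4 - 87)·(249/4) - 733 = 3142.0625.

3142.06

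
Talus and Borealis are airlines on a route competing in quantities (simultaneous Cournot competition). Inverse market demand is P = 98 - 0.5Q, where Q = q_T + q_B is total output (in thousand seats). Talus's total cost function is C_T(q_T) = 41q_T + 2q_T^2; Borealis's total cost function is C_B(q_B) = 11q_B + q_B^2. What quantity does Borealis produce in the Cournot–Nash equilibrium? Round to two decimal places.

Talus's profit: π_T = (98 - 0.5Q)q_T - (41q_T + 2q_T²). Setting ∂π_T/∂q_T = 0: 57 - 5q_T - (1/2)(q_B) = 0.
Borealis's profit: π_B = (98 - 0.5Q)q_B - (11q_B + q_B²). Setting ∂π_B/∂q_B = 0: 87 - 3q_B - (1/2)(q_T) = 0.
Rearranging gives the reaction functions q_T = (57 - (1/2)q_B)/5 and q_B = (87 - (1/2)q_T)/3.
Substituting one into the other gives q_T = 510/59 and q_B = 1626/59.

27.56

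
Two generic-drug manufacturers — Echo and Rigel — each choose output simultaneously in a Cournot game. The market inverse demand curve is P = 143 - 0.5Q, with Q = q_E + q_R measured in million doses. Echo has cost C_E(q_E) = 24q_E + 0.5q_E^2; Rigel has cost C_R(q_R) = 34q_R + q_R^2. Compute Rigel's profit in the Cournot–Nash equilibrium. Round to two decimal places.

Echo's profit: π_E = (143 - 0.5Q)q_E - (24q_E + (1/2)q_E²). Setting ∂π_E/∂q_E = 0: 119 - 2q_E - (1/2)(q_R) = 0.
Rigel's profit: π_R = (143 - 0.5Q)q_R - (34q_R + q_R²). Setting ∂π_R/∂q_R = 0: 109 - 3q_R - (1/2)(q_E) = 0.
Rearranging gives the reaction functions q_E = (119 - (1/2)q_R)/2 and q_R = (109 - (1/2)q_E)/3.
Substituting one into the other gives q_E = 1210/23 and q_R = 634/23.
Price P = 143 - (1/2)·(1844/23) = 102.9130.
Rigel's profit: 102.9130·(634/23) - 34·(634/23) - (634/23)² = 1139.7618.

1139.76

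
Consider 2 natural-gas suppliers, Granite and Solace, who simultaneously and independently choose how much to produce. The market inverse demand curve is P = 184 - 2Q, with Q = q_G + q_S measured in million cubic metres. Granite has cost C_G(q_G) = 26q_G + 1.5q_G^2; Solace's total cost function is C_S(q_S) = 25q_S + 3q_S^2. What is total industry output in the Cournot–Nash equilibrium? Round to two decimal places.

Granite's profit: π_G = (184 - 2Q)q_G - (26q_G + (3/2)q_G²). Setting ∂π_G/∂q_G = 0: 158 - 7q_G - 2(q_S) = 0.
Solace's profit: π_S = (184 - 2Q)q_S - (25q_S + 3q_S²). Setting ∂π_S/∂q_S = 0: 159 - 10q_S - 2(q_G) = 0.
Best responses: q_G = (158 - 2q_S)/7, q_S = (159 - 2q_G)/10.
Substituting one into the other gives q_G = 631/33 and q_S = 797/66.
Total output Q = 631/33 + 797/66 = 31.1970.

31.20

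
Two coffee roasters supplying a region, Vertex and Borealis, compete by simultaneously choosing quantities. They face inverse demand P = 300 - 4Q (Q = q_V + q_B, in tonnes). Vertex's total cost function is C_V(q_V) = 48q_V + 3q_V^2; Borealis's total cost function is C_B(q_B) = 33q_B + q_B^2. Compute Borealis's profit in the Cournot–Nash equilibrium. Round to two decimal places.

2423.55

Vertex's profit: π_V = (300 - 4Q)q_V - (48q_V + 3q_V²). Setting ∂π_V/∂q_V = 0: 252 - 14q_V - 4(q_B) = 0.
Borealis's profit: π_B = (300 - 4Q)q_B - (33q_B + q_B²). Setting ∂π_B/∂q_B = 0: 267 - 10q_B - 4(q_V) = 0.
Rearranging gives the reaction functions q_V = (252 - 4q_B)/14 and q_B = (267 - 4q_V)/10.
Solving the pair: q_V = 363/31, q_B = 1365/62.
Price P = 300 - 4·33.7258 = 165.0968.
Borealis's profit: 165.0968·(1365/62) - 33·(1365/62) - (1365/62)² = 2423.5497.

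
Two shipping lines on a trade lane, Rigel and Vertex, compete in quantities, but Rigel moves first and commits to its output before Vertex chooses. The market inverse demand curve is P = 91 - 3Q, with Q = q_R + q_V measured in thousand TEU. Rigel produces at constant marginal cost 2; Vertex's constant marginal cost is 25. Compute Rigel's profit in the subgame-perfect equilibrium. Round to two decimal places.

522.67

The follower Vertex best-responds to any q_R: π_V = (91 - 3Q)q_V - 25q_V.
∂π_V/∂q_V = 66 - 3q_R - 6q_V = 0 gives the reaction function q_V = (66 - 3q_R)/6.
Rigel substitutes q_V(q_R) into its own profit: π_R = q_R(91 - 3q_R - (66 - 3q_R)/2) - 2q_R = (58 - (3/2)q_R)q_R - 2q_R.
The leader's first-order condition 56 - 3q_R = 0 yields q_R = 56/3.
Then q_V = (66 - 3·(56/3))/6 = 5/3.
Price P = 91 - 3·(61/3) = 30.
Rigel's profit: (30 - 2)·(56/3) = 1568/3.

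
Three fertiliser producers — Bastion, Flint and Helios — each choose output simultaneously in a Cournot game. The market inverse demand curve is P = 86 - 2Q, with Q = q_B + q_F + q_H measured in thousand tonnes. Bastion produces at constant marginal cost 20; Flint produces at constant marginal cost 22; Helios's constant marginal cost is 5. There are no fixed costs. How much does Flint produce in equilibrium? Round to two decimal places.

Bastion's profit: π_B = (86 - 2Q)q_B - (20q_B). Setting ∂π_B/∂q_B = 0: 66 - 4q_B - 2(q_F + q_H) = 0.
Flint's first-order condition: 64 - 4q_F - 2(q_B + q_H) = 0.
Helios's profit: π_H = (86 - 2Q)q_H - (5q_H). Setting ∂π_H/∂q_H = 0: 81 - 4q_H - 2(q_B + q_F) = 0.
Summing all 3 equations gives 211 − 8Q = 0, hence Q = 211/8.
Back-substituting: q_B = (66 − 211/4)/2 = 53/8, q_F = (64 − 211/4)/2 = 45/8, q_H = (81 − 211/4)/2 = 113/8.

5.63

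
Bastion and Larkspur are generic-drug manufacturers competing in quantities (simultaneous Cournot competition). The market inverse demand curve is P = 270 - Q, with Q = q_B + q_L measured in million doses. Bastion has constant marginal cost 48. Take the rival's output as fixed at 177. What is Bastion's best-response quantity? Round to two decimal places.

22.50

With the rival's output fixed at 177, Bastion's profit is π_B = (270 - 177 - q_B)q_B - (48q_B) = (93 - q_B)q_B - (48q_B).
∂π_B/∂q_B = 45 - 2q_B = 0, so q_B = 45/2.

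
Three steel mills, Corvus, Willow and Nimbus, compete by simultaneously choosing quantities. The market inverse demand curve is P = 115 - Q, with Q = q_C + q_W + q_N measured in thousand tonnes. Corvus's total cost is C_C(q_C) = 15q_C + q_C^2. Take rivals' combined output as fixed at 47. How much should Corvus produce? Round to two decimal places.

13.25

With rivals' combined output fixed at 47, Corvus's profit is π_C = (115 - 47 - q_C)q_C - (15q_C + q_C²) = (68 - q_C)q_C - (15q_C + q_C²).
∂π_C/∂q_C = 53 - 4q_C = 0, so q_C = 53/4.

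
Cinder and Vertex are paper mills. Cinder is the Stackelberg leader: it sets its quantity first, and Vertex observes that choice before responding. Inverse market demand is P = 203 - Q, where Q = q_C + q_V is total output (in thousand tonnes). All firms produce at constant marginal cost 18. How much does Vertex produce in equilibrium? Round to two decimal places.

46.25

Solve by backward induction. Given q_C, the follower Vertex maximises π_V = (203 - q_C - q_V)q_V - 18q_V.
Setting the follower's marginal profit to zero, 185 - q_C - 2q_V = 0, i.e. q_V = (185 - q_C)/2.
The leader anticipates this reaction. Substituting into P = 203 - Q gives P = 221/2 - (1/2)q_C, so π_C = (221/2 - (1/2)q_C)q_C - 18q_C.
Maximising: ∂π_C/∂q_C = 185/2 - q_C = 0, giving q_C = 185/2.
Then q_V = (185 - 185/2)/2 = 185/4.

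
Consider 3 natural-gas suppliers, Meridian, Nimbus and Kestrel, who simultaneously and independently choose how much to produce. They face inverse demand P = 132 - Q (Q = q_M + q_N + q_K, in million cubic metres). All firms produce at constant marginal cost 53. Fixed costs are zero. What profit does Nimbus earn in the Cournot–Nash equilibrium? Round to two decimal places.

A representative firm's profit is π_i = q_i(132 - Q) - 53q_i.
First-order condition (treating rivals' output as given): 79 - 2q_i - Σ_{j≠i} q_j = 0.
By symmetry each firm produces the same amount; substituting Σ_{j≠i} q_j = 2q_i yields q_i = 79/4.
Price P = 132 - 237/4 = 291/4.
Nimbus's profit: (291/4 - 53)·(79/4) = 390.0625.

390.06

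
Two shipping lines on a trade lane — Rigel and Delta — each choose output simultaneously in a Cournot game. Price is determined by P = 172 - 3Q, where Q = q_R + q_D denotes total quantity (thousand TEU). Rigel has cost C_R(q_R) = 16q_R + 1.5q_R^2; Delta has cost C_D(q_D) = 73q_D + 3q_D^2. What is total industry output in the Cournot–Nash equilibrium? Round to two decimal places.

20.18

Rigel's profit: π_R = (172 - 3Q)q_R - (16q_R + (3/2)q_R²). Setting ∂π_R/∂q_R = 0: 156 - 9q_R - 3(q_D) = 0.
Delta's profit: π_D = (172 - 3Q)q_D - (73q_D + 3q_D²). Setting ∂π_D/∂q_D = 0: 99 - 12q_D - 3(q_R) = 0.
Rearranging gives the reaction functions q_R = (156 - 3q_D)/9 and q_D = (99 - 3q_R)/12.
Substituting one into the other gives q_R = 175/11 and q_D = 47/11.
Total output Q = 175/11 + 47/11 = 222/11.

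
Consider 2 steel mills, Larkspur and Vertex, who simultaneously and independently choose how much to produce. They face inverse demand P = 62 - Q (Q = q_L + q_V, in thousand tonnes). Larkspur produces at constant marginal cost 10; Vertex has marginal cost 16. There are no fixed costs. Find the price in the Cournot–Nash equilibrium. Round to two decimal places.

Larkspur's profit: π_L = (62 - Q)q_L - (10q_L). Setting ∂π_L/∂q_L = 0: 52 - 2q_L - (q_V) = 0.
Vertex's first-order condition: 46 - 2q_V - (q_L) = 0.
Rearranging gives the reaction functions q_L = (52 - q_V)/2 and q_V = (46 - q_L)/2.
Substituting one into the other gives q_L = 58/3 and q_V = 40/3.
Total output Q = 98/3, so price P = 62 - 98/3 = 88/3.

29.33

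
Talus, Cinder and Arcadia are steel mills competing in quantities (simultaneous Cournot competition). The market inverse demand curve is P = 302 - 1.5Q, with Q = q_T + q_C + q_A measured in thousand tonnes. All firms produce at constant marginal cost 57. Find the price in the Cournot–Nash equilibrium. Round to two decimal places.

118.25

Each firm earns π_i = (302 - 1.5Q)q_i - 57q_i.
First-order condition (treating rivals' output as given): 245 - 3q_i - (3/2)·Σ_{j≠i} q_j = 0.
By symmetry each firm produces the same amount; substituting Σ_{j≠i} q_j = 2q_i yields q_i = 245/6.
Total output Q = 245/2, so price P = 302 - (3/2)·(245/2) = 473/4.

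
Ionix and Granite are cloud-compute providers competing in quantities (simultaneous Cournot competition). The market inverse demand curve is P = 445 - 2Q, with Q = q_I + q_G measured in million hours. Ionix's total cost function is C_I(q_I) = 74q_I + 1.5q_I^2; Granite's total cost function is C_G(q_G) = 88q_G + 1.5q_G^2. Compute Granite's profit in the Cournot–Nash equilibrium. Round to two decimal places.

Ionix's profit: π_I = (445 - 2Q)q_I - (74q_I + (3/2)q_I²). Setting ∂π_I/∂q_I = 0: 371 - 7q_I - 2(q_G) = 0.
Granite's first-order condition: 357 - 7q_G - 2(q_I) = 0.
Best responses: q_I = (371 - 2q_G)/7, q_G = (357 - 2q_I)/7.
Substituting one into the other gives q_I = 1883/45 and q_G = 1757/45.
Price P = 445 - 2·(728/9) = 283.2222.
Granite's profit: 283.2222·(1757/45) - 88·(1757/45) - (3/2)(1757/45)² = 5335.6402.

5335.64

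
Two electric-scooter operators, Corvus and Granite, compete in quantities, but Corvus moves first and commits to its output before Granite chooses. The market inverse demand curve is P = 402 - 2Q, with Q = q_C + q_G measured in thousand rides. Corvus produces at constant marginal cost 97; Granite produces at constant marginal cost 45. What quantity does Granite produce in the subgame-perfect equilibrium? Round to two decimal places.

Solve by backward induction. Given q_C, the follower Granite maximises π_G = (402 - 2q_C - 2q_G)q_G - 45q_G.
Follower FOC: 357 - 2q_C - 4q_G = 0, so q_G(q_C) = (357 - 2q_C)/4.
Corvus substitutes q_G(q_C) into its own profit: π_C = q_C(402 - 2q_C - (357 - 2q_C)/2) - 97q_C = (447/2 - q_C)q_C - 97q_C.
The leader's first-order condition 253/2 - 2q_C = 0 yields q_C = 253/4.
Then q_G = (357 - 2·(253/4))/4 = 461/8.

57.63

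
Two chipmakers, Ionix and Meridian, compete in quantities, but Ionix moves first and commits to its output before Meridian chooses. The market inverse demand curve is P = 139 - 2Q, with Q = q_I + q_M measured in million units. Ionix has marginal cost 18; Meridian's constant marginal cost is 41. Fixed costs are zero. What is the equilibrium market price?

54

Solve by backward induction. Given q_I, the follower Meridian maximises π_M = (139 - 2q_I - 2q_M)q_M - 41q_M.
∂π_M/∂q_M = 98 - 2q_I - 4q_M = 0 gives the reaction function q_M = (98 - 2q_I)/4.
The leader anticipates this reaction. Substituting into P = 139 - 2Q gives P = 90 - q_I, so π_I = (90 - q_I)q_I - 18q_I.
The leader's first-order condition 72 - 2q_I = 0 yields q_I = 36.
Then q_M = (98 - 2·36)/4 = 13/2.
Total output Q = 85/2, so price P = 139 - 2·(85/2) = 54.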